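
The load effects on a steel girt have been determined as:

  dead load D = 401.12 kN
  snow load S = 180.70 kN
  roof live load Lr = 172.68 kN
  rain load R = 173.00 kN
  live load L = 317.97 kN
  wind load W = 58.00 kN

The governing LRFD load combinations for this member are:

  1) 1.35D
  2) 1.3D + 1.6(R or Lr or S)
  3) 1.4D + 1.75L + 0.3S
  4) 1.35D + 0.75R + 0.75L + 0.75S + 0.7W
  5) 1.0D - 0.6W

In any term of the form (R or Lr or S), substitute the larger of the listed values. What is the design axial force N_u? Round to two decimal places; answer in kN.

(R or Lr or S) → S = 180.70 kN.
1) 1.35(401.12) = 541.51
2) 1.3(401.12) + 1.6(180.70) = 521.46 + 289.12 = 810.58
3) 1.4(401.12) + 1.75(317.97) + 0.3(180.70) = 561.57 + 556.45 + 54.21 = 1172.23
4) 1.35(401.12) + 0.75(173.00) + 0.75(317.97) + 0.75(180.70) + 0.7(58.00) = 1085.86
5) 1.0(401.12) - 0.6(58.00) = 401.12 - 34.80 = 366.32
Maximum is from combination 3.

1172.23 kN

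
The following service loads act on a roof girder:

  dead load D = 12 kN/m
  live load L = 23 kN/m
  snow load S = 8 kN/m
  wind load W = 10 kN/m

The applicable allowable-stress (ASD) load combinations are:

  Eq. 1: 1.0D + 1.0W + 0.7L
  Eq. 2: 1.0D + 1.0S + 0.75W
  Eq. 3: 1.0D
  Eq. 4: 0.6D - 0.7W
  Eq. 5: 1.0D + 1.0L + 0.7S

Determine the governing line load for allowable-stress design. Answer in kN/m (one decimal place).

Eq. 1: 1.0(12) + 1.0(10) + 0.7(23) = 12.0 + 10.0 + 16.1 = 38.1
Eq. 2: 1.0(12) + 1.0(8) + 0.75(10) = 12.0 + 8.0 + 7.5 = 27.5
Eq. 3: 1.0(12) = 12.0
Eq. 4: 0.6(12) - 0.7(10) = 7.2 - 7.0 = 0.2
Eq. 5: 1.0(12) + 1.0(23) + 0.7(8) = 12.0 + 23.0 + 5.6 = 40.6
Combination 5 governs: w = 40.6 kN/m.

40.6 kN/m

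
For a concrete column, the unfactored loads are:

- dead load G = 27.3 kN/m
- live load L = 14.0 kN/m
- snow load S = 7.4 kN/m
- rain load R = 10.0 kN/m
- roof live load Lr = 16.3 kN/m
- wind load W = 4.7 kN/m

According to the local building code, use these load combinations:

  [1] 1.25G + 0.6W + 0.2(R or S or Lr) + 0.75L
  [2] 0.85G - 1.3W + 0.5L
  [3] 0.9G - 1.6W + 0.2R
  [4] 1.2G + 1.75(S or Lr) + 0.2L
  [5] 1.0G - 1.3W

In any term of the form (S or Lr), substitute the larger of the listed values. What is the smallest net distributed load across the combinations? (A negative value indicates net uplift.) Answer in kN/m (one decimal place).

(R or S or Lr) → Lr = 16.3 kN/m; (S or Lr) → Lr = 16.3 kN/m.
[1] 1.25(27.3) + 0.6(4.7) + 0.2(16.3) + 0.75(14.0) = 34.1 + 2.8 + 3.3 + 10.5 = 50.7
[2] 0.85(27.3) - 1.3(4.7) + 0.5(14.0) = 23.2 - 6.1 + 7.0 = 24.1
[3] 0.9(27.3) - 1.6(4.7) + 0.2(10.0) = 24.6 - 7.5 + 2.0 = 19.1
[4] 1.2(27.3) + 1.75(16.3) + 0.2(14.0) = 32.8 + 28.5 + 2.8 = 64.1
[5] 1.0(27.3) - 1.3(4.7) = 27.3 - 6.1 = 21.2
Combination 3 gives the minimum: 19.1 kN/m.

19.1 kN/m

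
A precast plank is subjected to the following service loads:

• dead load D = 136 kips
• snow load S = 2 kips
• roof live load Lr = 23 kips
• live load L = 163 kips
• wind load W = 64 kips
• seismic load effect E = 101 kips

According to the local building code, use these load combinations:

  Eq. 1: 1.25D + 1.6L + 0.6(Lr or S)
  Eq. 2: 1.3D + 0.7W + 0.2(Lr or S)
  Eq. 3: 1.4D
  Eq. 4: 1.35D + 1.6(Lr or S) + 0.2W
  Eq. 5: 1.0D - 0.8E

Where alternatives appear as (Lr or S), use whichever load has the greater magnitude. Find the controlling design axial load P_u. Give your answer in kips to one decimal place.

(Lr or S) → Lr = 23 kips.
Eq. 1: 1.25(136) + 1.6(163) + 0.6(23) = 170.0 + 260.8 + 13.8 = 444.6
Eq. 2: 1.3(136) + 0.7(64) + 0.2(23) = 176.8 + 44.8 + 4.6 = 226.2
Eq. 3: 1.4(136) = 190.4
Eq. 4: 1.35(136) + 1.6(23) + 0.2(64) = 183.6 + 36.8 + 12.8 = 233.2
Eq. 5: 1.0(136) - 0.8(101) = 136.0 - 80.8 = 55.2
Maximum is from combination 1.

444.6 kips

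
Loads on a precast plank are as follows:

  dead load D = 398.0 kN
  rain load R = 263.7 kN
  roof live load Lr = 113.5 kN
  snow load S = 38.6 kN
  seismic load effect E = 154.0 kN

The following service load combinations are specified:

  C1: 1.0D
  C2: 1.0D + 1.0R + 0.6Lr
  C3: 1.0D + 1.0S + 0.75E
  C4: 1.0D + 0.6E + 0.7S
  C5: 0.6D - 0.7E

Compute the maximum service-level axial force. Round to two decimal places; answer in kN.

C1: 1.0(398.0) = 398.00
C2: 1.0(398.0) + 1.0(263.7) + 0.6(113.5) = 398.00 + 263.70 + 68.10 = 729.80
C3: 1.0(398.0) + 1.0(38.6) + 0.75(154.0) = 398.00 + 38.60 + 115.50 = 552.10
C4: 1.0(398.0) + 0.6(154.0) + 0.7(38.6) = 398.00 + 92.40 + 27.02 = 517.42
C5: 0.6(398.0) - 0.7(154.0) = 238.80 - 107.80 = 131.00
Maximum is from combination 2.

729.80 kN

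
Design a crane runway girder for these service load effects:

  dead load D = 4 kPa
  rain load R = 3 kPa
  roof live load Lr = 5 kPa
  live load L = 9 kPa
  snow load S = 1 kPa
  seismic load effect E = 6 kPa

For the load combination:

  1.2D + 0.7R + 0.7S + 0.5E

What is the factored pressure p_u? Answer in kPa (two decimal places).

1.2(4) + 0.7(3) + 0.7(1) + 0.5(6) = 4.80 + 2.10 + 0.70 + 3.00 = 10.60
p_u = 10.60 kPa.

10.60 kPa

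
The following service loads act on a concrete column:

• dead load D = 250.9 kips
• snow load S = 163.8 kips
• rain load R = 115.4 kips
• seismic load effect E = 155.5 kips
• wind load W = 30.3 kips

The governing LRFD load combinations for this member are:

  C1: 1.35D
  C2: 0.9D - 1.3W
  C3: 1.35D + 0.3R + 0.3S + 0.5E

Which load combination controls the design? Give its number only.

C1: 1.35(250.9) = 338.7
C2: 0.9(250.9) - 1.3(30.3) = 225.8 - 39.4 = 186.4
C3: 1.35(250.9) + 0.3(115.4) + 0.3(163.8) + 0.5(155.5) = 338.7 + 34.6 + 49.1 + 77.8 = 500.2
The largest value is 500.2 kips from combination 3.

Combination 3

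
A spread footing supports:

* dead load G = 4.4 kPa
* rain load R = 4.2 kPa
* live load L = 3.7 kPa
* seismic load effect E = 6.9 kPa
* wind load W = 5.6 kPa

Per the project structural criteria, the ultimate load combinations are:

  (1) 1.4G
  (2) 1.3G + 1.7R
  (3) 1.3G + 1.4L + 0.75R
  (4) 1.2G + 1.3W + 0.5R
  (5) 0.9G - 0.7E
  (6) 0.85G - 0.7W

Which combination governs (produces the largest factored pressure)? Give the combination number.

(1) 1.4(4.4) = 6.2
(2) 1.3(4.4) + 1.7(4.2) = 12.9
(3) 1.3(4.4) + 1.4(3.7) + 0.75(4.2) = 5.7 + 5.2 + 3.2 = 14.1
(4) 1.2(4.4) + 1.3(5.6) + 0.5(4.2) = 5.3 + 7.3 + 2.1 = 14.7
(5) 0.9(4.4) - 0.7(6.9) = -0.9
(6) 0.85(4.4) - 0.7(5.6) = 3.7 - 3.9 = -0.2
The largest value is 14.7 kPa from combination 4.

Combination 4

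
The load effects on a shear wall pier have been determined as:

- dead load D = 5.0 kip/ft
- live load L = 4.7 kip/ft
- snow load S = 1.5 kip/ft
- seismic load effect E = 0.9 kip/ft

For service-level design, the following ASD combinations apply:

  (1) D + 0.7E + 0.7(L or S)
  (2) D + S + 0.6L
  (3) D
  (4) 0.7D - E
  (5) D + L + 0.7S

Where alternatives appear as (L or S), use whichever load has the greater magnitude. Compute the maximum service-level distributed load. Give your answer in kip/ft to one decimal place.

(L or S) → L = 4.7 kip/ft.
(1) 1.0(5.0) + 0.7(0.9) + 0.7(4.7) = 5.0 + 0.6 + 3.3 = 8.9
(2) 1.0(5.0) + 1.0(1.5) + 0.6(4.7) = 5.0 + 1.5 + 2.8 = 9.3
(3) 1.0(5.0) = 5.0
(4) 0.7(5.0) - 1.0(0.9) = 3.5 - 0.9 = 2.6
(5) 1.0(5.0) + 1.0(4.7) + 0.7(1.5) = 5.0 + 4.7 + 1.1 = 10.8
Combination 5 governs: w = 10.8 kip/ft.

10.8 kip/ft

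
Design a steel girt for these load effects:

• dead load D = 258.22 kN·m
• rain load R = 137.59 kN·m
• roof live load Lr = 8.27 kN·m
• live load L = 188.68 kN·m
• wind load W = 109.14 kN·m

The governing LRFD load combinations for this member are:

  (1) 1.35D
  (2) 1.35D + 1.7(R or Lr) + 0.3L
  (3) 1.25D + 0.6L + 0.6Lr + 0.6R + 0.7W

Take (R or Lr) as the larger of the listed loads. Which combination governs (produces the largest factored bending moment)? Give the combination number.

(R or Lr) → R = 137.59 kN·m.
(1) 1.35(258.22) = 348.60
(2) 1.35(258.22) + 1.7(137.59) + 0.3(188.68) = 348.60 + 233.90 + 56.60 = 639.10
(3) 1.25(258.22) + 0.6(188.68) + 0.6(8.27) + 0.6(137.59) + 0.7(109.14) = 322.78 + 113.21 + 4.96 + 82.55 + 76.40 = 599.90
The largest value is 639.10 kN·m from combination 2.

Combination 2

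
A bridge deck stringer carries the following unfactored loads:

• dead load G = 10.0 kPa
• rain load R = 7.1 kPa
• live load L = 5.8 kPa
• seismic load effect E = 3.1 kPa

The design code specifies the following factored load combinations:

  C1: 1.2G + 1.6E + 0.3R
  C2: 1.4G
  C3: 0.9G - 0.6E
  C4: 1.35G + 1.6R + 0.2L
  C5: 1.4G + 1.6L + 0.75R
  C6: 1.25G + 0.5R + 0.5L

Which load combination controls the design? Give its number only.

Combination 5

C1: 1.2(10.0) + 1.6(3.1) + 0.3(7.1) = 12.00 + 4.96 + 2.13 = 19.09
C2: 1.4(10.0) = 14.00
C3: 0.9(10.0) - 0.6(3.1) = 9.00 - 1.86 = 7.14
C4: 1.35(10.0) + 1.6(7.1) + 0.2(5.8) = 13.50 + 11.36 + 1.16 = 26.02
C5: 1.4(10.0) + 1.6(5.8) + 0.75(7.1) = 14.00 + 9.28 + 5.33 = 28.61
C6: 1.25(10.0) + 0.5(7.1) + 0.5(5.8) = 12.50 + 3.55 + 2.90 = 18.95
The largest value is 28.61 kPa from combination 5.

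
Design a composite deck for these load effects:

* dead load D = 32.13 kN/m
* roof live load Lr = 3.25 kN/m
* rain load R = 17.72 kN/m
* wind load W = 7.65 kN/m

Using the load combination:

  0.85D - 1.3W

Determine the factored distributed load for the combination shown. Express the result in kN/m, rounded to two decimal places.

17.37 kN/m

0.85(32.13) - 1.3(7.65) = 17.37
w_u = 17.37 kN/m.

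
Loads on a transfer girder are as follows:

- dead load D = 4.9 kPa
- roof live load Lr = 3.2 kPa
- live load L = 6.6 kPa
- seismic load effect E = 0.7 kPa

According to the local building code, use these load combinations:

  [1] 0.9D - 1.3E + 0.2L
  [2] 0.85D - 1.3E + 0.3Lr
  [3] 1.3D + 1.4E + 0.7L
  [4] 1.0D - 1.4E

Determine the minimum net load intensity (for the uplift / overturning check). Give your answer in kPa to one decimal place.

[1] 0.9(4.9) - 1.3(0.7) + 0.2(6.6) = 4.4 - 0.9 + 1.3 = 4.8
[2] 0.85(4.9) - 1.3(0.7) + 0.3(3.2) = 4.2
[3] 1.3(4.9) + 1.4(0.7) + 0.7(6.6) = 6.4 + 1.0 + 4.6 = 12.0
[4] 1.0(4.9) - 1.4(0.7) = 4.9 - 1.0 = 3.9
Combination 4 gives the minimum: 3.9 kPa.

3.9 kPa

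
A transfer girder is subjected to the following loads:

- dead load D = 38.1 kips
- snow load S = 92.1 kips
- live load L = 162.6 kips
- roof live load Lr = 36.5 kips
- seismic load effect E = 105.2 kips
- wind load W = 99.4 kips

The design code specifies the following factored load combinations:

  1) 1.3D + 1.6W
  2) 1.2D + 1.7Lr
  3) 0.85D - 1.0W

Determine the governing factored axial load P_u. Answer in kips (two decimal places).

1) 1.3(38.1) + 1.6(99.4) = 49.53 + 159.04 = 208.57
2) 1.2(38.1) + 1.7(36.5) = 45.72 + 62.05 = 107.77
3) 0.85(38.1) - 1.0(99.4) = -67.02
The controlling combination is 1, giving 208.57 kips.

208.57 kips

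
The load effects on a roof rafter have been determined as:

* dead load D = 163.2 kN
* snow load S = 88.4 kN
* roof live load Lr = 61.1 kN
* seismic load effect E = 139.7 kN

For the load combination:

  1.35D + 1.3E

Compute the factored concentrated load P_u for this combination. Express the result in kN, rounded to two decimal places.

401.93 kN

1.35(163.2) + 1.3(139.7) = 220.32 + 181.61 = 401.93
P_u = 401.93 kN.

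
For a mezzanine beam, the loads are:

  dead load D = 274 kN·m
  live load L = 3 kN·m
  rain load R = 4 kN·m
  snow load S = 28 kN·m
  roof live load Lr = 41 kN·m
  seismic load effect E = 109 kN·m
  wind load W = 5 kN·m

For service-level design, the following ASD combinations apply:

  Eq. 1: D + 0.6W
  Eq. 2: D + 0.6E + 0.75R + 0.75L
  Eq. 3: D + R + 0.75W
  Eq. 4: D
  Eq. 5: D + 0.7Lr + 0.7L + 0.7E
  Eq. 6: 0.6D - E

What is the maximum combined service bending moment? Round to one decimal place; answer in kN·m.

Eq. 1: 1.0(274) + 0.6(5) = 274.0 + 3.0 = 277.0
Eq. 2: 1.0(274) + 0.6(109) + 0.75(4) + 0.75(3) = 274.0 + 65.4 + 3.0 + 2.3 = 344.7
Eq. 3: 1.0(274) + 1.0(4) + 0.75(5) = 274.0 + 4.0 + 3.8 = 281.8
Eq. 4: 1.0(274) = 274.0
Eq. 5: 1.0(274) + 0.7(41) + 0.7(3) + 0.7(109) = 274.0 + 28.7 + 2.1 + 76.3 = 381.1
Eq. 6: 0.6(274) - 1.0(109) = 164.4 - 109.0 = 55.4
Maximum is from combination 5.

381.1 kN·m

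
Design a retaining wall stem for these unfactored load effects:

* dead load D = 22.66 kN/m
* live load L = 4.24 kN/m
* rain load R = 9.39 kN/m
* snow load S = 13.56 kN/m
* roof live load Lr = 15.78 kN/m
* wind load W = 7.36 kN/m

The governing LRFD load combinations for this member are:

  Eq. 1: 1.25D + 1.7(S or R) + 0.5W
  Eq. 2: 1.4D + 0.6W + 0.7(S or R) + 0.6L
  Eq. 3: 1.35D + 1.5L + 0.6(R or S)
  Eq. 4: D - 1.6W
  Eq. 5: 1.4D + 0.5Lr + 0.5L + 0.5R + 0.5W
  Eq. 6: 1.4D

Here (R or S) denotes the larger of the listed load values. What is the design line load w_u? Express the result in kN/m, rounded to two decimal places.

55.06 kN/m

(S or R) → S = 13.56 kN/m; (R or S) → S = 13.56 kN/m.
Eq. 1: 1.25(22.66) + 1.7(13.56) + 0.5(7.36) = 28.33 + 23.05 + 3.68 = 55.06
Eq. 2: 1.4(22.66) + 0.6(7.36) + 0.7(13.56) + 0.6(4.24) = 48.18
Eq. 3: 1.35(22.66) + 1.5(4.24) + 0.6(13.56) = 30.59 + 6.36 + 8.14 = 45.09
Eq. 4: 1.0(22.66) - 1.6(7.36) = 22.66 - 11.78 = 10.88
Eq. 5: 1.4(22.66) + 0.5(15.78) + 0.5(4.24) + 0.5(9.39) + 0.5(7.36) = 31.72 + 7.89 + 2.12 + 4.70 + 3.68 = 50.11
Eq. 6: 1.4(22.66) = 31.72
Maximum is from combination 1.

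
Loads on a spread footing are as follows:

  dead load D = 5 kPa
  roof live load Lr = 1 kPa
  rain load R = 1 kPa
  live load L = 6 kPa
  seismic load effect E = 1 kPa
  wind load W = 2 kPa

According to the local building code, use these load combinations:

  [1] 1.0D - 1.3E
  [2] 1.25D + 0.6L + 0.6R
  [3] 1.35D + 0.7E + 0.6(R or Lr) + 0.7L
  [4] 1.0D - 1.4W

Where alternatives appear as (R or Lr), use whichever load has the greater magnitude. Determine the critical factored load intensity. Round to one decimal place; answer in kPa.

(R or Lr) → R = 1 kPa.
[1] 1.0(5) - 1.3(1) = 5.0 - 1.3 = 3.7
[2] 1.25(5) + 0.6(6) + 0.6(1) = 6.3 + 3.6 + 0.6 = 10.5
[3] 1.35(5) + 0.7(1) + 0.6(1) + 0.7(6) = 6.8 + 0.7 + 0.6 + 4.2 = 12.3
[4] 1.0(5) - 1.4(2) = 5.0 - 2.8 = 2.2
Combination 3 governs: q_u = 12.3 kPa.

12.3 kPa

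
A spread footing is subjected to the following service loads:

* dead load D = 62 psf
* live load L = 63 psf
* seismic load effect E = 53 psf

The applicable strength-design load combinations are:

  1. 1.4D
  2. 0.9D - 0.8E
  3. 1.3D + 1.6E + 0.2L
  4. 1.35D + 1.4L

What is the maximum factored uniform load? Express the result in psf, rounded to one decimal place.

1. 1.4(62) = 86.8
2. 0.9(62) - 0.8(53) = 13.4
3. 1.3(62) + 1.6(53) + 0.2(63) = 178.0
4. 1.35(62) + 1.4(63) = 171.9
The controlling combination is 3, giving 178.0 psf.

178.0 psf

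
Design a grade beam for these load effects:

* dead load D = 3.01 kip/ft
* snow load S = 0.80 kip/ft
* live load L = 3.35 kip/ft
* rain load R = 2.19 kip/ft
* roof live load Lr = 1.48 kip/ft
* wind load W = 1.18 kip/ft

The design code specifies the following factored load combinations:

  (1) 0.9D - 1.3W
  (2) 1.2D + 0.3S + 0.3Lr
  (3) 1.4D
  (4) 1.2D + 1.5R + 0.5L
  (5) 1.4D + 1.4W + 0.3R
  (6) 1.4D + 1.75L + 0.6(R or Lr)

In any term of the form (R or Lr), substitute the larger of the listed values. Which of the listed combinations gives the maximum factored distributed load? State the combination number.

(R or Lr) → R = 2.19 kip/ft.
(1) 0.9(3.01) - 1.3(1.18) = 2.71 - 1.53 = 1.18
(2) 1.2(3.01) + 0.3(0.80) + 0.3(1.48) = 4.30
(3) 1.4(3.01) = 4.21
(4) 1.2(3.01) + 1.5(2.19) + 0.5(3.35) = 8.57
(5) 1.4(3.01) + 1.4(1.18) + 0.3(2.19) = 4.21 + 1.65 + 0.66 = 6.52
(6) 1.4(3.01) + 1.75(3.35) + 0.6(2.19) = 11.39
The largest value is 11.39 kip/ft from combination 6.

Combination 6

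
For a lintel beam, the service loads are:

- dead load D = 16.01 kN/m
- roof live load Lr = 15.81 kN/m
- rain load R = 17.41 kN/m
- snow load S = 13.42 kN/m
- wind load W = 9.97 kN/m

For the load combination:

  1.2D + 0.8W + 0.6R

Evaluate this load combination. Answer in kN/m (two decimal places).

37.63 kN/m

1.2(16.01) + 0.8(9.97) + 0.6(17.41) = 37.63
w_u = 37.63 kN/m.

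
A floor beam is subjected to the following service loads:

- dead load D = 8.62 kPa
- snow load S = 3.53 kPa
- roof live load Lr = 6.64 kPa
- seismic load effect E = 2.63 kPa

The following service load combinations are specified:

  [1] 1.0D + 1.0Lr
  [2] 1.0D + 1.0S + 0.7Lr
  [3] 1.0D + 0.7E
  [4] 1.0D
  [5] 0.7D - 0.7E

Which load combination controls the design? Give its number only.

Combination 2

[1] 1.0(8.62) + 1.0(6.64) = 8.62 + 6.64 = 15.26
[2] 1.0(8.62) + 1.0(3.53) + 0.7(6.64) = 8.62 + 3.53 + 4.65 = 16.80
[3] 1.0(8.62) + 0.7(2.63) = 8.62 + 1.84 = 10.46
[4] 1.0(8.62) = 8.62
[5] 0.7(8.62) - 0.7(2.63) = 6.03 - 1.84 = 4.19
The largest value is 16.80 kPa from combination 2.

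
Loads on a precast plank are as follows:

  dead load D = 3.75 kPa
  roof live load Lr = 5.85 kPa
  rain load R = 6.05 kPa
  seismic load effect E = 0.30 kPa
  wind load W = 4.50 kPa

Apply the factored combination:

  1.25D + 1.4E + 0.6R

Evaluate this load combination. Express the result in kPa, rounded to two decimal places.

8.74 kPa

1.25(3.75) + 1.4(0.30) + 0.6(6.05) = 4.69 + 0.42 + 3.63 = 8.74
p_u = 8.74 kPa.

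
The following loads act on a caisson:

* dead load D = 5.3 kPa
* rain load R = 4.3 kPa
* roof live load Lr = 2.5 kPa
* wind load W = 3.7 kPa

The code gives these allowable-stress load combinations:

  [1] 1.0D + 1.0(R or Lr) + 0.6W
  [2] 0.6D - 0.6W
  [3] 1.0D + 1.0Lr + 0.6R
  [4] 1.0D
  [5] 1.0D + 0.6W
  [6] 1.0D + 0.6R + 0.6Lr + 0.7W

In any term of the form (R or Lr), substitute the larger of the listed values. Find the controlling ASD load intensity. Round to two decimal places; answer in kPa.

(R or Lr) → R = 4.3 kPa.
[1] 1.0(5.3) + 1.0(4.3) + 0.6(3.7) = 5.30 + 4.30 + 2.22 = 11.82
[2] 0.6(5.3) - 0.6(3.7) = 3.18 - 2.22 = 0.96
[3] 1.0(5.3) + 1.0(2.5) + 0.6(4.3) = 5.30 + 2.50 + 2.58 = 10.38
[4] 1.0(5.3) = 5.30
[5] 1.0(5.3) + 0.6(3.7) = 5.30 + 2.22 = 7.52
[6] 1.0(5.3) + 0.6(4.3) + 0.6(2.5) + 0.7(3.7) = 5.30 + 2.58 + 1.50 + 2.59 = 11.97
Combination 6 governs: q = 11.97 kPa.

11.97 kPa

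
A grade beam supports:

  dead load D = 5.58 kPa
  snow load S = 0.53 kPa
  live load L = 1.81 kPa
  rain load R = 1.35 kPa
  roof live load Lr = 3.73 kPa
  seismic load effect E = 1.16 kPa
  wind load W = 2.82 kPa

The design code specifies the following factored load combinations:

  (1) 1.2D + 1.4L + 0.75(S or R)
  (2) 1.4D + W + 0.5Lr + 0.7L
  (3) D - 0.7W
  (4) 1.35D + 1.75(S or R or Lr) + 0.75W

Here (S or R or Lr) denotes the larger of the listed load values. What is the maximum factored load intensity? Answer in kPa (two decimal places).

16.18 kPa

(S or R) → R = 1.35 kPa; (S or R or Lr) → Lr = 3.73 kPa.
(1) 1.2(5.58) + 1.4(1.81) + 0.75(1.35) = 6.70 + 2.53 + 1.01 = 10.24
(2) 1.4(5.58) + 1.0(2.82) + 0.5(3.73) + 0.7(1.81) = 13.76
(3) 1.0(5.58) - 0.7(2.82) = 5.58 - 1.97 = 3.61
(4) 1.35(5.58) + 1.75(3.73) + 0.75(2.82) = 7.53 + 6.53 + 2.12 = 16.18
Combination 4 governs: q_u = 16.18 kPa.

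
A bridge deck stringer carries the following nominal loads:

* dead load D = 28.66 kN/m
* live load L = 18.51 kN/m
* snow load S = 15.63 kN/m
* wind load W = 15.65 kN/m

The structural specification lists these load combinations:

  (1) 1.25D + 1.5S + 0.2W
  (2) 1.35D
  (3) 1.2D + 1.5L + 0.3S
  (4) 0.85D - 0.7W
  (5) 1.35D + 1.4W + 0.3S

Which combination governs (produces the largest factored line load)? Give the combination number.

(1) 1.25(28.66) + 1.5(15.63) + 0.2(15.65) = 62.40
(2) 1.35(28.66) = 38.69
(3) 1.2(28.66) + 1.5(18.51) + 0.3(15.63) = 66.85
(4) 0.85(28.66) - 0.7(15.65) = 13.41
(5) 1.35(28.66) + 1.4(15.65) + 0.3(15.63) = 65.29
The largest value is 66.85 kN/m from combination 3.

Combination 3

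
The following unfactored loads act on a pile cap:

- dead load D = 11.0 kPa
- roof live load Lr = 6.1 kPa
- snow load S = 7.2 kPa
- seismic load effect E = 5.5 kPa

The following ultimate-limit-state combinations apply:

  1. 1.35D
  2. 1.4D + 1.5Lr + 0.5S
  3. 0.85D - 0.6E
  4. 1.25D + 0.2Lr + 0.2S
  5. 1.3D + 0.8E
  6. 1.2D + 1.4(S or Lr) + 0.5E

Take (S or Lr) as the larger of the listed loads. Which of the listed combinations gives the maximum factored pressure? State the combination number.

(S or Lr) → S = 7.2 kPa.
1. 1.35(11.0) = 14.9
2. 1.4(11.0) + 1.5(6.1) + 0.5(7.2) = 28.2
3. 0.85(11.0) - 0.6(5.5) = 6.1
4. 1.25(11.0) + 0.2(6.1) + 0.2(7.2) = 16.4
5. 1.3(11.0) + 0.8(5.5) = 18.7
6. 1.2(11.0) + 1.4(7.2) + 0.5(5.5) = 26.0
The largest value is 28.2 kPa from combination 2.

Combination 2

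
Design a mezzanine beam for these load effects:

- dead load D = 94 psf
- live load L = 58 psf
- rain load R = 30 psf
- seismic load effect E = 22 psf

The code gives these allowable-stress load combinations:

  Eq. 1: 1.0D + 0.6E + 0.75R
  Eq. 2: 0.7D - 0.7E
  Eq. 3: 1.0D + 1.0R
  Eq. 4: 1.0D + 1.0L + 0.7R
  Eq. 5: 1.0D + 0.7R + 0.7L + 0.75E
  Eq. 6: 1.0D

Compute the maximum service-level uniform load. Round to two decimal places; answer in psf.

Eq. 1: 1.0(94) + 0.6(22) + 0.75(30) = 94.00 + 13.20 + 22.50 = 129.70
Eq. 2: 0.7(94) - 0.7(22) = 65.80 - 15.40 = 50.40
Eq. 3: 1.0(94) + 1.0(30) = 94.00 + 30.00 = 124.00
Eq. 4: 1.0(94) + 1.0(58) + 0.7(30) = 94.00 + 58.00 + 21.00 = 173.00
Eq. 5: 1.0(94) + 0.7(30) + 0.7(58) + 0.75(22) = 94.00 + 21.00 + 40.60 + 16.50 = 172.10
Eq. 6: 1.0(94) = 94.00
Combination 4 governs: q = 173.00 psf.

173.00 psf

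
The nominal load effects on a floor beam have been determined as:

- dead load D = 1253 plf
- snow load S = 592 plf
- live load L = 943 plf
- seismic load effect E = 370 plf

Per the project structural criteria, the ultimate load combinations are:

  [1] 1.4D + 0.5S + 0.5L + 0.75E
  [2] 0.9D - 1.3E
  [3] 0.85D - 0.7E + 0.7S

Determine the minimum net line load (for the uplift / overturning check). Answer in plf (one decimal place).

[1] 1.4(1253) + 0.5(592) + 0.5(943) + 0.75(370) = 1754.2 + 296.0 + 471.5 + 277.5 = 2799.2
[2] 0.9(1253) - 1.3(370) = 1127.7 - 481.0 = 646.7
[3] 0.85(1253) - 0.7(370) + 0.7(592) = 1065.1 - 259.0 + 414.4 = 1220.5
Combination 2 gives the minimum: 646.7 plf.

646.7 plf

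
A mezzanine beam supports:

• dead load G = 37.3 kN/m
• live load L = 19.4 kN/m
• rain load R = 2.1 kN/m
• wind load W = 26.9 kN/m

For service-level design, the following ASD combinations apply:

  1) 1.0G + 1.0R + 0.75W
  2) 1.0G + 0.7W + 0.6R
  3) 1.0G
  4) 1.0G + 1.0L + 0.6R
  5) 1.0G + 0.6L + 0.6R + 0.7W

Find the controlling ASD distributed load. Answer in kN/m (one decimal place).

69.0 kN/m

1) 1.0(37.3) + 1.0(2.1) + 0.75(26.9) = 37.3 + 2.1 + 20.2 = 59.6
2) 1.0(37.3) + 0.7(26.9) + 0.6(2.1) = 37.3 + 18.8 + 1.3 = 57.4
3) 1.0(37.3) = 37.3
4) 1.0(37.3) + 1.0(19.4) + 0.6(2.1) = 37.3 + 19.4 + 1.3 = 58.0
5) 1.0(37.3) + 0.6(19.4) + 0.6(2.1) + 0.7(26.9) = 37.3 + 11.6 + 1.3 + 18.8 = 69.0
Combination 5 governs: w = 69.0 kN/m.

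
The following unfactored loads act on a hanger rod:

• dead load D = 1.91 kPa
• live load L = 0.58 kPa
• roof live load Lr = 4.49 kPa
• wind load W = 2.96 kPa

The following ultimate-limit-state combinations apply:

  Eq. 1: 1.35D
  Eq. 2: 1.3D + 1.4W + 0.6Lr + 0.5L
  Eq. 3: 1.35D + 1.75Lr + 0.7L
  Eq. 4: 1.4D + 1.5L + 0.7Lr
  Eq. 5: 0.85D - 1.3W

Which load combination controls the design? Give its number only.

Eq. 1: 1.35(1.91) = 2.58
Eq. 2: 1.3(1.91) + 1.4(2.96) + 0.6(4.49) + 0.5(0.58) = 9.61
Eq. 3: 1.35(1.91) + 1.75(4.49) + 0.7(0.58) = 10.84
Eq. 4: 1.4(1.91) + 1.5(0.58) + 0.7(4.49) = 6.69
Eq. 5: 0.85(1.91) - 1.3(2.96) = -2.22
The largest value is 10.84 kPa from combination 3.

Combination 3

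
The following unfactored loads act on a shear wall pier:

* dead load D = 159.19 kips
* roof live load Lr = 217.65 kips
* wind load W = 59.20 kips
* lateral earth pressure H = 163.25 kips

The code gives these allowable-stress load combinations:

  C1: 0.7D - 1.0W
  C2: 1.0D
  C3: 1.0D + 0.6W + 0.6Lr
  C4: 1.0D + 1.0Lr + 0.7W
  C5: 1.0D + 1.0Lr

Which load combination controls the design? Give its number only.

C1: 0.7(159.19) - 1.0(59.20) = 111.43 - 59.20 = 52.23
C2: 1.0(159.19) = 159.19
C3: 1.0(159.19) + 0.6(59.20) + 0.6(217.65) = 159.19 + 35.52 + 130.59 = 325.30
C4: 1.0(159.19) + 1.0(217.65) + 0.7(59.20) = 159.19 + 217.65 + 41.44 = 418.28
C5: 1.0(159.19) + 1.0(217.65) = 159.19 + 217.65 = 376.84
The largest value is 418.28 kips from combination 4.

Combination 4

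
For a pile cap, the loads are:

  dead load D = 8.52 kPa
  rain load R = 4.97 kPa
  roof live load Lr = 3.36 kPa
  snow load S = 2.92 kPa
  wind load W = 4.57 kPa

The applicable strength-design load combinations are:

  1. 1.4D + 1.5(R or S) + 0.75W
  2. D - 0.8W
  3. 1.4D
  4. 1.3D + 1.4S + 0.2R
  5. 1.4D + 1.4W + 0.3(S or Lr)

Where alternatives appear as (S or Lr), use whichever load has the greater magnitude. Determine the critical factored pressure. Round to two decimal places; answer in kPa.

(R or S) → R = 4.97 kPa; (S or Lr) → Lr = 3.36 kPa.
1. 1.4(8.52) + 1.5(4.97) + 0.75(4.57) = 22.81
2. 1.0(8.52) - 0.8(4.57) = 8.52 - 3.66 = 4.86
3. 1.4(8.52) = 11.93
4. 1.3(8.52) + 1.4(2.92) + 0.2(4.97) = 11.08 + 4.09 + 0.99 = 16.16
5. 1.4(8.52) + 1.4(4.57) + 0.3(3.36) = 19.33
Combination 1 governs: p_u = 22.81 kPa.

22.81 kPa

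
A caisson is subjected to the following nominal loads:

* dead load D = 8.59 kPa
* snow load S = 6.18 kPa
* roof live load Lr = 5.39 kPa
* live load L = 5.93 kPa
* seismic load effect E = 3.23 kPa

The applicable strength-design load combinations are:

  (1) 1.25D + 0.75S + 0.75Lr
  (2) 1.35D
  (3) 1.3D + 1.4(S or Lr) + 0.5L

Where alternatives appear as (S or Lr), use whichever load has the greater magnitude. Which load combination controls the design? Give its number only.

(S or Lr) → S = 6.18 kPa.
(1) 1.25(8.59) + 0.75(6.18) + 0.75(5.39) = 10.74 + 4.64 + 4.04 = 19.42
(2) 1.35(8.59) = 11.60
(3) 1.3(8.59) + 1.4(6.18) + 0.5(5.93) = 22.78
The largest value is 22.78 kPa from combination 3.

Combination 3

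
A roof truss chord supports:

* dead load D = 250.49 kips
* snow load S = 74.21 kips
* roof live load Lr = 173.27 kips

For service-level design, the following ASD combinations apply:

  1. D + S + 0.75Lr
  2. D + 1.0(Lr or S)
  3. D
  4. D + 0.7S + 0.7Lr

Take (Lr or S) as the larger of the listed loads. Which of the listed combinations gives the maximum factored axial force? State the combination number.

Combination 1

(Lr or S) → Lr = 173.27 kips.
1. 1.0(250.49) + 1.0(74.21) + 0.75(173.27) = 250.49 + 74.21 + 129.95 = 454.65
2. 1.0(250.49) + 1.0(173.27) = 250.49 + 173.27 = 423.76
3. 1.0(250.49) = 250.49
4. 1.0(250.49) + 0.7(74.21) + 0.7(173.27) = 250.49 + 51.95 + 121.29 = 423.73
The largest value is 454.65 kips from combination 1.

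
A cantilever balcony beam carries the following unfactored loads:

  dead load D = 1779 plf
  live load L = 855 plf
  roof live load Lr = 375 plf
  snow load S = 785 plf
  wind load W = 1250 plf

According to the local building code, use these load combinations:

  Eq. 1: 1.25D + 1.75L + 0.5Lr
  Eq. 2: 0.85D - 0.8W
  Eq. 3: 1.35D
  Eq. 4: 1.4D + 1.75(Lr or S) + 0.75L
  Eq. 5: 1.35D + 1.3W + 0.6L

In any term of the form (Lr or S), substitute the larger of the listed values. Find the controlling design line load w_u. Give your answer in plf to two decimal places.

4539.65 plf

(Lr or S) → S = 785 plf.
Eq. 1: 1.25(1779) + 1.75(855) + 0.5(375) = 2223.75 + 1496.25 + 187.50 = 3907.50
Eq. 2: 0.85(1779) - 0.8(1250) = 1512.15 - 1000.00 = 512.15
Eq. 3: 1.35(1779) = 2401.65
Eq. 4: 1.4(1779) + 1.75(785) + 0.75(855) = 2490.60 + 1373.75 + 641.25 = 4505.60
Eq. 5: 1.35(1779) + 1.3(1250) + 0.6(855) = 2401.65 + 1625.00 + 513.00 = 4539.65
Maximum is from combination 5.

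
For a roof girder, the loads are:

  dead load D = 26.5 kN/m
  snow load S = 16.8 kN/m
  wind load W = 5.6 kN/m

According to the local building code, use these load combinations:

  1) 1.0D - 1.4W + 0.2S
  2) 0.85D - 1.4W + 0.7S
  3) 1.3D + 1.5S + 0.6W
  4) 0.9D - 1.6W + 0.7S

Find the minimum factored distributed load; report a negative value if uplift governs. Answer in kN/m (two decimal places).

22.02 kN/m

1) 1.0(26.5) - 1.4(5.6) + 0.2(16.8) = 26.50 - 7.84 + 3.36 = 22.02
2) 0.85(26.5) - 1.4(5.6) + 0.7(16.8) = 22.53 - 7.84 + 11.76 = 26.45
3) 1.3(26.5) + 1.5(16.8) + 0.6(5.6) = 34.45 + 25.20 + 3.36 = 63.01
4) 0.9(26.5) - 1.6(5.6) + 0.7(16.8) = 23.85 - 8.96 + 11.76 = 26.65
Combination 1 gives the minimum: 22.02 kN/m.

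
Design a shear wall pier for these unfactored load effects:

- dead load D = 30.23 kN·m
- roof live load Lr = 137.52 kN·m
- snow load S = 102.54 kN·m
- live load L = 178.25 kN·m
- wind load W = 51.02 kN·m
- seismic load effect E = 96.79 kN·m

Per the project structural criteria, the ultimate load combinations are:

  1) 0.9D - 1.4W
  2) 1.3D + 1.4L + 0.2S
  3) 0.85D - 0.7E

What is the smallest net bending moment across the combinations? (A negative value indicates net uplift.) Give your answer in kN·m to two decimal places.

-44.22 kN·m

1) 0.9(30.23) - 1.4(51.02) = 27.21 - 71.43 = -44.22
2) 1.3(30.23) + 1.4(178.25) + 0.2(102.54) = 39.30 + 249.55 + 20.51 = 309.36
3) 0.85(30.23) - 0.7(96.79) = -42.06
Combination 1 gives the minimum: -44.22 kN·m.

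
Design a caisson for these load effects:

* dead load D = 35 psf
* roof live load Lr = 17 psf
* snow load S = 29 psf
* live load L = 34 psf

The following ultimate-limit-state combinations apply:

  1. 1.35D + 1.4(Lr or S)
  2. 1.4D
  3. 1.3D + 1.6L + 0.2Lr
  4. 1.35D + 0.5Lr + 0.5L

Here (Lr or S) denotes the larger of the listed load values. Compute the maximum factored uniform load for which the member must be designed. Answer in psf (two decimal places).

(Lr or S) → S = 29 psf.
1. 1.35(35) + 1.4(29) = 87.85
2. 1.4(35) = 49.00
3. 1.3(35) + 1.6(34) + 0.2(17) = 103.30
4. 1.35(35) + 0.5(17) + 0.5(34) = 72.75
The controlling combination is 3, giving 103.30 psf.

103.30 psf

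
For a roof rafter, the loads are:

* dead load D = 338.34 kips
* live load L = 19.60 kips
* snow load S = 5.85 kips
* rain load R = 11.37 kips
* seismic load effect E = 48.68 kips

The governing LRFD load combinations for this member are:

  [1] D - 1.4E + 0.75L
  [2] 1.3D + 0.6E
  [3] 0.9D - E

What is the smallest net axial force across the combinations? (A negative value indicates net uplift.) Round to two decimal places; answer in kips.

255.83 kips

[1] 1.0(338.34) - 1.4(48.68) + 0.75(19.60) = 284.89
[2] 1.3(338.34) + 0.6(48.68) = 469.05
[3] 0.9(338.34) - 1.0(48.68) = 255.83
Combination 3 gives the minimum: 255.83 kips.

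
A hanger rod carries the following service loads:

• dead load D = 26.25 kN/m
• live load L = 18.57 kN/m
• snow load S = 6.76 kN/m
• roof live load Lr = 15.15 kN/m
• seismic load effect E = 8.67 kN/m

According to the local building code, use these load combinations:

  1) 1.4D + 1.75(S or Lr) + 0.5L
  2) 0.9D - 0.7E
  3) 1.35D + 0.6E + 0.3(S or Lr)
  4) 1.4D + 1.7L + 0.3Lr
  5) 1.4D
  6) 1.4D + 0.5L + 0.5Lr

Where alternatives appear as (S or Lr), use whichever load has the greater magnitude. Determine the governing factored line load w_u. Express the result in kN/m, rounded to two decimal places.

(S or Lr) → Lr = 15.15 kN/m.
1) 1.4(26.25) + 1.75(15.15) + 0.5(18.57) = 72.55
2) 0.9(26.25) - 0.7(8.67) = 17.56
3) 1.35(26.25) + 0.6(8.67) + 0.3(15.15) = 45.18
4) 1.4(26.25) + 1.7(18.57) + 0.3(15.15) = 72.86
5) 1.4(26.25) = 36.75
6) 1.4(26.25) + 0.5(18.57) + 0.5(15.15) = 53.61
The controlling combination is 4, giving 72.86 kN/m.

72.86 kN/m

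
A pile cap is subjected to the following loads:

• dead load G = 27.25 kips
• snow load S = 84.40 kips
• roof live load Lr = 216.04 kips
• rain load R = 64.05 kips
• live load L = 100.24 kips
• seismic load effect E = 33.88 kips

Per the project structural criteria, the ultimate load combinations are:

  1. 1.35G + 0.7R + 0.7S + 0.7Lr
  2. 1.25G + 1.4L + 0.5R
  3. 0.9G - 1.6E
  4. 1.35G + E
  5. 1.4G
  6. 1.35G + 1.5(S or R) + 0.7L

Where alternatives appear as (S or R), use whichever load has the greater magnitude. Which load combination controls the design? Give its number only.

(S or R) → S = 84.40 kips.
1. 1.35(27.25) + 0.7(64.05) + 0.7(84.40) + 0.7(216.04) = 291.93
2. 1.25(27.25) + 1.4(100.24) + 0.5(64.05) = 206.42
3. 0.9(27.25) - 1.6(33.88) = 24.53 - 54.21 = -29.68
4. 1.35(27.25) + 1.0(33.88) = 36.79 + 33.88 = 70.67
5. 1.4(27.25) = 38.15
6. 1.35(27.25) + 1.5(84.40) + 0.7(100.24) = 36.79 + 126.60 + 70.17 = 233.56
The largest value is 291.93 kips from combination 1.

Combination 1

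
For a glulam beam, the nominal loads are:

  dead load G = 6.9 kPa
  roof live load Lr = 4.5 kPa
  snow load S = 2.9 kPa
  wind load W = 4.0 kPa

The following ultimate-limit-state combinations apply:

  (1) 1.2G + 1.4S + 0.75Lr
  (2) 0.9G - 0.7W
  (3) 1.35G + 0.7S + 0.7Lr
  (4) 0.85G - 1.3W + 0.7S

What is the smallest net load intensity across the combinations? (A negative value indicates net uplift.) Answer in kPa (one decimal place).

(1) 1.2(6.9) + 1.4(2.9) + 0.75(4.5) = 15.7
(2) 0.9(6.9) - 0.7(4.0) = 6.2 - 2.8 = 3.4
(3) 1.35(6.9) + 0.7(2.9) + 0.7(4.5) = 9.3 + 2.0 + 3.2 = 14.5
(4) 0.85(6.9) - 1.3(4.0) + 0.7(2.9) = 5.9 - 5.2 + 2.0 = 2.7
Combination 4 gives the minimum: 2.7 kPa.

2.7 kPa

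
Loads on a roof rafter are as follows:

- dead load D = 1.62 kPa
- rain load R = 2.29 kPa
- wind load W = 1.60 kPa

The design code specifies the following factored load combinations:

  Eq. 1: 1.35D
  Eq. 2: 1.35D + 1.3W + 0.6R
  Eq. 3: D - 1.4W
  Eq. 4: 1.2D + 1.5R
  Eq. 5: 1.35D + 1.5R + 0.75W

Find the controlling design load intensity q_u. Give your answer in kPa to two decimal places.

Eq. 1: 1.35(1.62) = 2.19
Eq. 2: 1.35(1.62) + 1.3(1.60) + 0.6(2.29) = 2.19 + 2.08 + 1.37 = 5.64
Eq. 3: 1.0(1.62) - 1.4(1.60) = 1.62 - 2.24 = -0.62
Eq. 4: 1.2(1.62) + 1.5(2.29) = 1.94 + 3.44 = 5.38
Eq. 5: 1.35(1.62) + 1.5(2.29) + 0.75(1.60) = 6.82
Maximum is from combination 5.

6.82 kPa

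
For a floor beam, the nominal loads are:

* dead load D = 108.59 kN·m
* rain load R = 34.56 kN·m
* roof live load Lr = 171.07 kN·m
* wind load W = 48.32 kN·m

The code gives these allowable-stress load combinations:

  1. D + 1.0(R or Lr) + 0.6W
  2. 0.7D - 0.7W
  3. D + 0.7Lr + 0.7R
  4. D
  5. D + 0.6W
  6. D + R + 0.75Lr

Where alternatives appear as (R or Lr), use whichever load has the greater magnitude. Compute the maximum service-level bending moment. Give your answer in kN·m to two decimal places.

(R or Lr) → Lr = 171.07 kN·m.
1. 1.0(108.59) + 1.0(171.07) + 0.6(48.32) = 108.59 + 171.07 + 28.99 = 308.65
2. 0.7(108.59) - 0.7(48.32) = 76.01 - 33.82 = 42.19
3. 1.0(108.59) + 0.7(171.07) + 0.7(34.56) = 108.59 + 119.75 + 24.19 = 252.53
4. 1.0(108.59) = 108.59
5. 1.0(108.59) + 0.6(48.32) = 108.59 + 28.99 = 137.58
6. 1.0(108.59) + 1.0(34.56) + 0.75(171.07) = 108.59 + 34.56 + 128.30 = 271.45
The controlling combination is 1, giving 308.65 kN·m.

308.65 kN·m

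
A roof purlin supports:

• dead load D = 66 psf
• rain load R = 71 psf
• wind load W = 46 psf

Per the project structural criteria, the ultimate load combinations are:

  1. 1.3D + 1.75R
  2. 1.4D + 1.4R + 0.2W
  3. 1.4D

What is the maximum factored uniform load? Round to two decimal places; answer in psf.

1. 1.3(66) + 1.75(71) = 85.80 + 124.25 = 210.05
2. 1.4(66) + 1.4(71) + 0.2(46) = 92.40 + 99.40 + 9.20 = 201.00
3. 1.4(66) = 92.40
Combination 1 governs: q_u = 210.05 psf.

210.05 psf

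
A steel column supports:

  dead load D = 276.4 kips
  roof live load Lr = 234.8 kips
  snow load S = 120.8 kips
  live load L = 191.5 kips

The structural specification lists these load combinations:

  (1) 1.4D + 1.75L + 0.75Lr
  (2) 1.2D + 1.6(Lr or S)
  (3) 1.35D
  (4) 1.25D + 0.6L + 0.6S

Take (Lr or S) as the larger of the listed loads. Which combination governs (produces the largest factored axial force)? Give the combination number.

Combination 1

(Lr or S) → Lr = 234.8 kips.
(1) 1.4(276.4) + 1.75(191.5) + 0.75(234.8) = 898.19
(2) 1.2(276.4) + 1.6(234.8) = 707.36
(3) 1.35(276.4) = 373.14
(4) 1.25(276.4) + 0.6(191.5) + 0.6(120.8) = 532.88
The largest value is 898.19 kips from combination 1.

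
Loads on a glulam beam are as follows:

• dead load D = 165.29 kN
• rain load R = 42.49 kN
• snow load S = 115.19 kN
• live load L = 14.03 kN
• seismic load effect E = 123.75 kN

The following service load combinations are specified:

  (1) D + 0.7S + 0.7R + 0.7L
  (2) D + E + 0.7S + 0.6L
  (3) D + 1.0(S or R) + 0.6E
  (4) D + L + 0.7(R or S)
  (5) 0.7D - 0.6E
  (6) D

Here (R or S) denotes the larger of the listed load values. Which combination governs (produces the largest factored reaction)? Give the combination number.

(S or R) → S = 115.19 kN; (R or S) → S = 115.19 kN.
(1) 1.0(165.29) + 0.7(115.19) + 0.7(42.49) + 0.7(14.03) = 285.49
(2) 1.0(165.29) + 1.0(123.75) + 0.7(115.19) + 0.6(14.03) = 378.09
(3) 1.0(165.29) + 1.0(115.19) + 0.6(123.75) = 354.73
(4) 1.0(165.29) + 1.0(14.03) + 0.7(115.19) = 259.95
(5) 0.7(165.29) - 0.6(123.75) = 41.45
(6) 1.0(165.29) = 165.29
The largest value is 378.09 kN from combination 2.

Combination 2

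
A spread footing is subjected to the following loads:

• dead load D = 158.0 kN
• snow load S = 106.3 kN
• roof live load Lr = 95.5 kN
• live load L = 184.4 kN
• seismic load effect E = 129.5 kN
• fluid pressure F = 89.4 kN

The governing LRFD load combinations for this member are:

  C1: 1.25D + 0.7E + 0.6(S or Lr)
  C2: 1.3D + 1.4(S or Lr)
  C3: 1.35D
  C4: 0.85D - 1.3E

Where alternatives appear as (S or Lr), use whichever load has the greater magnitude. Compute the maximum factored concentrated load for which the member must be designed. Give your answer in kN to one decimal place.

(S or Lr) → S = 106.3 kN.
C1: 1.25(158.0) + 0.7(129.5) + 0.6(106.3) = 351.9
C2: 1.3(158.0) + 1.4(106.3) = 205.4 + 148.8 = 354.2
C3: 1.35(158.0) = 213.3
C4: 0.85(158.0) - 1.3(129.5) = 134.3 - 168.4 = -34.1
The controlling combination is 2, giving 354.2 kN.

354.2 kN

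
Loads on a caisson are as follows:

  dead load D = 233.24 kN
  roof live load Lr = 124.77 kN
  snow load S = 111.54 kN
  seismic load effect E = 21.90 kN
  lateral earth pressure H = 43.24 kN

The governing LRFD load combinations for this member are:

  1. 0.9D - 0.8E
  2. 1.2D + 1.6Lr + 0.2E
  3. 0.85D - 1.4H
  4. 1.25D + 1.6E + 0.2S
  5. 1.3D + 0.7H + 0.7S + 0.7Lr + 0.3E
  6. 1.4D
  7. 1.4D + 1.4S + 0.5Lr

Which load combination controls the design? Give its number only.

1. 0.9(233.24) - 0.8(21.90) = 192.40
2. 1.2(233.24) + 1.6(124.77) + 0.2(21.90) = 483.90
3. 0.85(233.24) - 1.4(43.24) = 137.72
4. 1.25(233.24) + 1.6(21.90) + 0.2(111.54) = 348.90
5. 1.3(233.24) + 0.7(43.24) + 0.7(111.54) + 0.7(124.77) + 0.3(21.90) = 505.47
6. 1.4(233.24) = 326.54
7. 1.4(233.24) + 1.4(111.54) + 0.5(124.77) = 545.08
The largest value is 545.08 kN from combination 7.

Combination 7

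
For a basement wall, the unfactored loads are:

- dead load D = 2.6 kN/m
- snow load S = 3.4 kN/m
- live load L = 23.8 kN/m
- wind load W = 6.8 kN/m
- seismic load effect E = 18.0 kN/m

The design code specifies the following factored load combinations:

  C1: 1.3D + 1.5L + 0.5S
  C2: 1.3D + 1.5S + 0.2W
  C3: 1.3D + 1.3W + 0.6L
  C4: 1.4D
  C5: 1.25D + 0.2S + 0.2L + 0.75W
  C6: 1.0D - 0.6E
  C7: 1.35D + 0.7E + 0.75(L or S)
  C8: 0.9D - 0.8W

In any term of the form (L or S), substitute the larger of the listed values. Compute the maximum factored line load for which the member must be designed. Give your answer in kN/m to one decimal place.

40.8 kN/m

(L or S) → L = 23.8 kN/m.
C1: 1.3(2.6) + 1.5(23.8) + 0.5(3.4) = 3.4 + 35.7 + 1.7 = 40.8
C2: 1.3(2.6) + 1.5(3.4) + 0.2(6.8) = 9.8
C3: 1.3(2.6) + 1.3(6.8) + 0.6(23.8) = 3.4 + 8.8 + 14.3 = 26.5
C4: 1.4(2.6) = 3.6
C5: 1.25(2.6) + 0.2(3.4) + 0.2(23.8) + 0.75(6.8) = 13.8
C6: 1.0(2.6) - 0.6(18.0) = 2.6 - 10.8 = -8.2
C7: 1.35(2.6) + 0.7(18.0) + 0.75(23.8) = 3.5 + 12.6 + 17.9 = 34.0
C8: 0.9(2.6) - 0.8(6.8) = 2.3 - 5.4 = -3.1
The controlling combination is 1, giving 40.8 kN/m.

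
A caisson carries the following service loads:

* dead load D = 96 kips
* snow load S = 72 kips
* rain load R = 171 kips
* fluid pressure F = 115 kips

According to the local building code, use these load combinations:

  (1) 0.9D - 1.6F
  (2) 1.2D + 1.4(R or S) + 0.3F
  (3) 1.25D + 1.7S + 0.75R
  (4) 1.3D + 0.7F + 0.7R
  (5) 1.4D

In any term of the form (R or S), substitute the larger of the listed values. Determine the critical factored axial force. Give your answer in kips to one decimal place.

(R or S) → R = 171 kips.
(1) 0.9(96) - 1.6(115) = -97.6
(2) 1.2(96) + 1.4(171) + 0.3(115) = 389.1
(3) 1.25(96) + 1.7(72) + 0.75(171) = 370.7
(4) 1.3(96) + 0.7(115) + 0.7(171) = 325.0
(5) 1.4(96) = 134.4
Combination 2 governs: P_u = 389.1 kips.

389.1 kips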